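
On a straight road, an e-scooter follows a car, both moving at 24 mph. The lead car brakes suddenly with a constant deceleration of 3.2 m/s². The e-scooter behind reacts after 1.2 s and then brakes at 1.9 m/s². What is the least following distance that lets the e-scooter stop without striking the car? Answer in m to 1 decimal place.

Minimum gap ≈ 25.2 m

24 mph × 0.44704 = 10.7290 m/s.
Leader travels v²/(2a_L) = 115.111 / 6.400 = 17.986 m before stopping.
Follower covers v·t_r = 10.7290 × 1.2 = 12.875 m while reacting, then v²/(2a_F) = 115.111 / 3.800 = 30.292 m while braking, for a total of 12.875 + 30.292 = 43.167 m.
Since a_F ≤ a_L and the follower starts braking later, the follower is never slower than the leader, so the closest approach is when both have stopped.
Minimum gap = 43.167 − 17.986 = 25.181 m.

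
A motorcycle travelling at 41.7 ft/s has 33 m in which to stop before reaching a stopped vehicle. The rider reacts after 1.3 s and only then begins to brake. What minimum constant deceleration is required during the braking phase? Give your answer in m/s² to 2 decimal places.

Required deceleration ≈ 4.90 m/s²

41.7 ft/s × 0.3048 = 12.7102 m/s.
Distance covered during reaction = 12.7102 × 1.3 = 16.523 m.
Distance available for braking: 33 − 16.523 = 16.477 m.
v² = 2a·d ⇒ a = v²/(2d) = 12.7102² / (2 × 16.477) = 161.549 / 32.954 = 4.9023 m/s².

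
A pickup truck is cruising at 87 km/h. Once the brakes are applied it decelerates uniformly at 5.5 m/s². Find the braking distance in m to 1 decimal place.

87 km/h ÷ 3.6 = 24.1667 m/s.
Braking distance = v²/(2a) = 24.1667² / (2 × 5.500) = 584.029 / 11.000 = 53.094 m.

Braking distance ≈ 53.1 m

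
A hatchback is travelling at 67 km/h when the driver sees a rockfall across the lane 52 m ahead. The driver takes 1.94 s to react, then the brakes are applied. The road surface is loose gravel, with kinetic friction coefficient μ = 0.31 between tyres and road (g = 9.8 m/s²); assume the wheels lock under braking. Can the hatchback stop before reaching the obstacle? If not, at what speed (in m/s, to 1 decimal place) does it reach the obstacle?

67 km/h ÷ 3.6 = 18.6111 m/s.
a = μg = 0.31 × 9.8 = 3.038 m/s².
Reaction distance = 18.6111 × 1.94 = 36.106 m.
Braking distance needed to stop: v²/(2a) = 346.373 / 6.076 = 57.007 m, so total needed = 36.106 + 57.007 = 93.113 m > 52 m — it cannot stop.
Distance remaining when braking begins: 52 − 36.106 = 15.894 m.
v² = v₀² − 2a·d = 346.373 − 2 × 3.038 × 15.894 = 249.801 m²/s².
v = √249.801 = 15.805 m/s.

No — it strikes the obstacle at 15.8 m/s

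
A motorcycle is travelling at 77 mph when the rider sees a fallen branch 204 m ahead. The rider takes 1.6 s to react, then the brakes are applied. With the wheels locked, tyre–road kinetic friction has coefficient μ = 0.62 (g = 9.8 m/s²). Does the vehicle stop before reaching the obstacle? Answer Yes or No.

Yes

77 mph × 0.44704 = 34.4221 m/s.
a = μg = 0.62 × 9.8 = 6.076 m/s².
Reaction distance = 34.4221 × 1.6 = 55.075 m.
Braking distance = v²/(2a) = 1184.881 / 12.152 = 97.505 m.
Total stopping distance = 55.075 + 97.505 = 152.580 m, vs 204 m available — it stops with 204 − 152.580 = 51.420 m to spare.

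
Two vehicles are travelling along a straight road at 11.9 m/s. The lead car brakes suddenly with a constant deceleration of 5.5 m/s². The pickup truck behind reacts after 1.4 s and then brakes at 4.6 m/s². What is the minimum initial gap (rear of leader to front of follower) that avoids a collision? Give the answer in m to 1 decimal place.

Leader travels v²/(2a_L) = 141.610 / 11.000 = 12.874 m before stopping.
Follower covers v·t_r = 11.9000 × 1.4 = 16.660 m while reacting, then v²/(2a_F) = 141.610 / 9.200 = 15.392 m while braking, for a total of 16.660 + 15.392 = 32.052 m.
Since a_F ≤ a_L and the follower starts braking later, the follower is never slower than the leader, so the closest approach is when both have stopped.
Minimum gap = 32.052 − 12.874 = 19.178 m.

Minimum gap ≈ 19.2 m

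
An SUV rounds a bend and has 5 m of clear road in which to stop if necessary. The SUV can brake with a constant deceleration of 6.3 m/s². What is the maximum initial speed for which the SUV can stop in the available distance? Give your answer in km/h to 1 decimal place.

Maximum speed ≈ 28.6 km/h

v²/(2a) = d ⇒ v = √(2 × 6.300 × 5) = √63.00 = 7.9373 m/s.
7.9373 m/s × 3.6 = 28.574 km/h.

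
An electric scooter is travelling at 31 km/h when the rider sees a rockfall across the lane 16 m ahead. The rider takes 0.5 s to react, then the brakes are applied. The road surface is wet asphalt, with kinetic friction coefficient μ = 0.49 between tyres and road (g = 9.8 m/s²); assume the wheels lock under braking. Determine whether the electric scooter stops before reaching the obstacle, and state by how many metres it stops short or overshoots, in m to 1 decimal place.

31 km/h ÷ 3.6 = 8.6111 m/s.
a = μg = 0.49 × 9.8 = 4.802 m/s².
Reaction distance = 8.6111 × 0.5 = 4.306 m.
Braking distance = v²/(2a) = 74.151 / 9.604 = 7.721 m.
Total stopping distance = 4.306 + 7.721 = 12.027 m, vs 16 m available — it stops with 16 − 12.027 = 3.973 m to spare.

Yes — it stops 4.0 m short of the obstacle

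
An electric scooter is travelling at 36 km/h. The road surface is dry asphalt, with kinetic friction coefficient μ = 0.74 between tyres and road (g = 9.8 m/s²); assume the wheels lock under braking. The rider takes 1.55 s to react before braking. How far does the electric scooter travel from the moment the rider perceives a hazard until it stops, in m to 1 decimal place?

36 km/h ÷ 3.6 = 10.0000 m/s.
a = μg = 0.74 × 9.8 = 7.252 m/s².
Reaction distance = v·t_r = 10.0000 × 1.55 = 15.500 m.
Braking distance = v²/(2a) = 10.0000² / (2 × 7.252) = 100.000 / 14.504 = 6.895 m.
Total = 15.500 + 6.895 = 22.395 m.

Total stopping distance ≈ 22.4 m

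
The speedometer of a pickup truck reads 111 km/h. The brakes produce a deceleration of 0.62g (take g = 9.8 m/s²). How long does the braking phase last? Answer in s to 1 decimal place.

Braking time ≈ 5.1 s

111 km/h ÷ 3.6 = 30.8333 m/s.
a = 0.62 × 9.8 = 6.076 m/s².
Braking time = v/a = 30.8333 / 6.076 = 5.075 s.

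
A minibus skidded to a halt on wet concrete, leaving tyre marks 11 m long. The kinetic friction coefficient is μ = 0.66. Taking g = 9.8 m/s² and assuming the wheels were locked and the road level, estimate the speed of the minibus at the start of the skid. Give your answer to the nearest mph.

Initial speed ≈ 27 mph

Deceleration a = μg = 0.66 × 9.8 = 6.468 m/s².
v = √(2a·d) = √(2 × 6.468 × 11) = √142.296 = 11.9288 m/s.
= 11.9288 ÷ 0.44704 = 26.684 mph.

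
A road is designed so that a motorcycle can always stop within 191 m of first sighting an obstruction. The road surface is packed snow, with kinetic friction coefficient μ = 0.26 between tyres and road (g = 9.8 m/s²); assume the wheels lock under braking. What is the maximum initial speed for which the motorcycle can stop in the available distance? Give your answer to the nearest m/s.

Maximum speed ≈ 31 m/s

a = μg = 0.26 × 9.8 = 2.548 m/s².
v²/(2a) = d ⇒ v = √(2 × 2.548 × 191) = √973.34 = 31.1984 m/s.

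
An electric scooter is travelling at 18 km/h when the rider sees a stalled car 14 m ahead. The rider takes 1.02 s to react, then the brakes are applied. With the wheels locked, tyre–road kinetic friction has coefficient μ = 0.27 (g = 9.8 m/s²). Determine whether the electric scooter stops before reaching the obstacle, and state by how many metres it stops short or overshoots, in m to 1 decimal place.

Yes — it stops 4.2 m short of the obstacle

18 km/h ÷ 3.6 = 5.0000 m/s.
a = μg = 0.27 × 9.8 = 2.646 m/s².
Reaction distance = 5.0000 × 1.02 = 5.100 m.
Braking distance = v²/(2a) = 25.000 / 5.292 = 4.724 m.
Total stopping distance = 5.100 + 4.724 = 9.824 m, vs 14 m available — it stops with 14 − 9.824 = 4.176 m to spare.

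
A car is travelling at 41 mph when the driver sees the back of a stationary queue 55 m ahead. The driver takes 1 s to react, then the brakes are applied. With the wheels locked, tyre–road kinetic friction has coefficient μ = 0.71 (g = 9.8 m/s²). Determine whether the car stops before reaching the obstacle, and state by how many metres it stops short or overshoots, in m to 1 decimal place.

41 mph × 0.44704 = 18.3286 m/s.
a = μg = 0.71 × 9.8 = 6.958 m/s².
Reaction distance = 18.3286 × 1 = 18.329 m.
Braking distance = v²/(2a) = 335.938 / 13.916 = 24.140 m.
Total stopping distance = 18.329 + 24.140 = 42.469 m, vs 55 m available — it stops with 55 − 42.469 = 12.531 m to spare.

Yes — it stops 12.5 m short of the obstacle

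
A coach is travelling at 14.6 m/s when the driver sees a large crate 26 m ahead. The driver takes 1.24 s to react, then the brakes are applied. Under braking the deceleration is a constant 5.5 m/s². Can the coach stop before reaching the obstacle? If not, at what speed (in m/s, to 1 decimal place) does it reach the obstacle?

Reaction distance = 14.6000 × 1.24 = 18.104 m.
Braking distance needed to stop: v²/(2a) = 213.160 / 11.000 = 19.378 m, so total needed = 18.104 + 19.378 = 37.482 m > 26 m — it cannot stop.
Distance remaining when braking begins: 26 − 18.104 = 7.896 m.
v² = v₀² − 2a·d = 213.160 − 2 × 5.500 × 7.896 = 126.304 m²/s².
v = √126.304 = 11.239 m/s.

No — it strikes the obstacle at 11.2 m/s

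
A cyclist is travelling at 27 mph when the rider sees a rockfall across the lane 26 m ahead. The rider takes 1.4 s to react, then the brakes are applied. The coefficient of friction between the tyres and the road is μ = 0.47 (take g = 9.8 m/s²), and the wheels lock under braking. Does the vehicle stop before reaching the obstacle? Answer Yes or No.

27 mph × 0.44704 = 12.0701 m/s.
a = μg = 0.47 × 9.8 = 4.606 m/s².
Reaction distance = 12.0701 × 1.4 = 16.898 m.
Braking distance = v²/(2a) = 145.687 / 9.212 = 15.815 m.
Total stopping distance = 16.898 + 15.815 = 32.713 m, vs 26 m available — it cannot stop in time and overshoots by 32.713 − 26 = 6.713 m.

No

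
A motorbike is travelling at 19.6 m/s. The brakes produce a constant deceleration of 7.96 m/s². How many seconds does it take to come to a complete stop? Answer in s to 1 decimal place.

Braking time = v/a = 19.6000 / 7.960 = 2.462 s.

Braking time ≈ 2.5 s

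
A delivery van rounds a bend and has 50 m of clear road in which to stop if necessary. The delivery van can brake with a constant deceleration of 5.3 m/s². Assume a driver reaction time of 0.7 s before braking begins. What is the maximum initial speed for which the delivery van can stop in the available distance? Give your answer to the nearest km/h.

Stopping distance: v·t_r + v²/(2a) = 50 with t_r = 0.7 s and a = 5.300 m/s².
So v² + 7.420 v − 530.00 = 0.
Positive root: v = −a·t_r + √((a·t_r)² + 2a·d) = −3.710 + √(13.764 + 530.00) = 19.6087 m/s.
19.6087 m/s × 3.6 = 70.591 km/h.

Maximum speed ≈ 71 km/h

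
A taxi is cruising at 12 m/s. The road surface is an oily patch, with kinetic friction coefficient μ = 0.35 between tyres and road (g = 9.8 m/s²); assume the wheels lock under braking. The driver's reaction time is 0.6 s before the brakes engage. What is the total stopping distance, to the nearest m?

a = μg = 0.35 × 9.8 = 3.430 m/s².
Reaction distance = v·t_r = 12.0000 × 0.6 = 7.200 m.
Braking distance = v²/(2a) = 12.0000² / (2 × 3.430) = 144.000 / 6.860 = 20.991 m.
Total = 7.200 + 20.991 = 28.191 m.

Total stopping distance ≈ 28 m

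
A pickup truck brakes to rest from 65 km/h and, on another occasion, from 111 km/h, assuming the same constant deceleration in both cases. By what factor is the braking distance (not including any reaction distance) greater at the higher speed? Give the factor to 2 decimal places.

Factor ≈ 2.92

Braking distance d = v²/(2a), so with a fixed, d ∝ v².
Factor = (111/65)² = 1.7077² = 2.9162.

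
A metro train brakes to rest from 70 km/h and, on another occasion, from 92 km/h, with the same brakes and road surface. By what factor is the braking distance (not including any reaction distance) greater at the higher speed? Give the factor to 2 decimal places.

Factor ≈ 1.73

Braking distance d = v²/(2a), so with a fixed, d ∝ v².
Factor = (92/70)² = 1.3143² = 1.7274.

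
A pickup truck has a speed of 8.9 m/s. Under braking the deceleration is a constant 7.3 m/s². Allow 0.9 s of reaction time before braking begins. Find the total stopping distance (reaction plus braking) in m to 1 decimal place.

Total stopping distance ≈ 13.4 m

Reaction distance = v·t_r = 8.9000 × 0.9 = 8.010 m.
Braking distance = v²/(2a) = 8.9000² / (2 × 7.300) = 79.210 / 14.600 = 5.425 m.
Total = 8.010 + 5.425 = 13.435 m.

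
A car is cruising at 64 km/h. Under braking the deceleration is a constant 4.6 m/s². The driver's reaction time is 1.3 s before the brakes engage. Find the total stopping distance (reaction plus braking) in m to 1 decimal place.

64 km/h ÷ 3.6 = 17.7778 m/s.
Reaction distance = v·t_r = 17.7778 × 1.3 = 23.111 m.
Braking distance = v²/(2a) = 17.7778² / (2 × 4.600) = 316.050 / 9.200 = 34.353 m.
Total = 23.111 + 34.353 = 57.464 m.

Total stopping distance ≈ 57.5 m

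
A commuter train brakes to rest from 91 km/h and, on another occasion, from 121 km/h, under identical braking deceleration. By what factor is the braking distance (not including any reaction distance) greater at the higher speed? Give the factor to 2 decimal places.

Factor ≈ 1.77

Braking distance d = v²/(2a), so with a fixed, d ∝ v².
Factor = (121/91)² = 1.3297² = 1.7681.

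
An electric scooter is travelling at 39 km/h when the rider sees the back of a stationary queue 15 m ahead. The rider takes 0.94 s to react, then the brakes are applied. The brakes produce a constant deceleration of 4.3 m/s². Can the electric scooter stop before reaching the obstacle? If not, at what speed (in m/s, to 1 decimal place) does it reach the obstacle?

No — it strikes the obstacle at 8.7 m/s

39 km/h ÷ 3.6 = 10.8333 m/s.
Reaction distance = 10.8333 × 0.94 = 10.183 m.
Braking distance needed to stop: v²/(2a) = 117.360 / 8.600 = 13.647 m, so total needed = 10.183 + 13.647 = 23.830 m > 15 m — it cannot stop.
Distance remaining when braking begins: 15 − 10.183 = 4.817 m.
v² = v₀² − 2a·d = 117.360 − 2 × 4.300 × 4.817 = 75.934 m²/s².
v = √75.934 = 8.714 m/s.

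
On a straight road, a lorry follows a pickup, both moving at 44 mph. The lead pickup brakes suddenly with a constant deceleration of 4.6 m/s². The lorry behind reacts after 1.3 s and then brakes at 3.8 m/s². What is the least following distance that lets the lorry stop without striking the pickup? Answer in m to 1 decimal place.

Minimum gap ≈ 34.4 m

44 mph × 0.44704 = 19.6698 m/s.
Leader travels v²/(2a_L) = 386.901 / 9.200 = 42.054 m before stopping.
Follower covers v·t_r = 19.6698 × 1.3 = 25.571 m while reacting, then v²/(2a_F) = 386.901 / 7.600 = 50.908 m while braking, for a total of 25.571 + 50.908 = 76.479 m.
Since a_F ≤ a_L and the follower starts braking later, the follower is never slower than the leader, so the closest approach is when both have stopped.
Minimum gap = 76.479 − 42.054 = 34.425 m.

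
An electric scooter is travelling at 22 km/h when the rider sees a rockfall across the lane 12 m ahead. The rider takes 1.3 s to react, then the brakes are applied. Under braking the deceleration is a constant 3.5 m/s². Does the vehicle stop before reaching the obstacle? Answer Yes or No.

22 km/h ÷ 3.6 = 6.1111 m/s.
Reaction distance = 6.1111 × 1.3 = 7.944 m.
Braking distance = v²/(2a) = 37.346 / 7.000 = 5.335 m.
Total stopping distance = 7.944 + 5.335 = 13.279 m, vs 12 m available — it cannot stop in time and overshoots by 13.279 − 12 = 1.279 m.

No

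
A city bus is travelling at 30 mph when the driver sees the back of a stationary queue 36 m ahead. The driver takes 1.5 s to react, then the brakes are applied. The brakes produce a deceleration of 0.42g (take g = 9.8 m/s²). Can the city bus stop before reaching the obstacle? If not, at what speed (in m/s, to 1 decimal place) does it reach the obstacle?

30 mph × 0.44704 = 13.4112 m/s.
a = 0.42 × 9.8 = 4.116 m/s².
Reaction distance = 13.4112 × 1.5 = 20.117 m.
Braking distance needed to stop: v²/(2a) = 179.860 / 8.232 = 21.849 m, so total needed = 20.117 + 21.849 = 41.966 m > 36 m — it cannot stop.
Distance remaining when braking begins: 36 − 20.117 = 15.883 m.
v² = v₀² − 2a·d = 179.860 − 2 × 4.116 × 15.883 = 49.111 m²/s².
v = √49.111 = 7.008 m/s.

No — it strikes the obstacle at 7.0 m/s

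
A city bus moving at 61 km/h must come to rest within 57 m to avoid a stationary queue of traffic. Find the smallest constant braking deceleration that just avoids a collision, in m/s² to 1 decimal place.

61 km/h ÷ 3.6 = 16.9444 m/s.
v² = 2a·d ⇒ a = v²/(2d) = 16.9444² / (2 × 57.000) = 287.113 / 114.000 = 2.5185 m/s².

Required deceleration ≈ 2.5 m/s²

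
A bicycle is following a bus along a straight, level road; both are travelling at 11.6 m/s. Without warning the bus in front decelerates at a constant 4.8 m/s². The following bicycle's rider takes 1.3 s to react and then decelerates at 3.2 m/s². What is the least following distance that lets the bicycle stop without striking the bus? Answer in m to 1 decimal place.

Minimum gap ≈ 22.1 m

Leader travels v²/(2a_L) = 134.560 / 9.600 = 14.017 m before stopping.
Follower covers v·t_r = 11.6000 × 1.3 = 15.080 m while reacting, then v²/(2a_F) = 134.560 / 6.400 = 21.025 m while braking, for a total of 15.080 + 21.025 = 36.105 m.
Since a_F ≤ a_L and the follower starts braking later, the follower is never slower than the leader, so the closest approach is when both have stopped.
Minimum gap = 36.105 − 14.017 = 22.088 m.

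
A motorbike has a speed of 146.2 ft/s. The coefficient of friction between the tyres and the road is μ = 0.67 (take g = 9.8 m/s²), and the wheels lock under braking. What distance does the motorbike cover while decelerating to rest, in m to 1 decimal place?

146.2 ft/s × 0.3048 = 44.5618 m/s.
a = μg = 0.67 × 9.8 = 6.566 m/s².
Braking distance = v²/(2a) = 44.5618² / (2 × 6.566) = 1985.754 / 13.132 = 151.215 m.

Braking distance ≈ 151.2 m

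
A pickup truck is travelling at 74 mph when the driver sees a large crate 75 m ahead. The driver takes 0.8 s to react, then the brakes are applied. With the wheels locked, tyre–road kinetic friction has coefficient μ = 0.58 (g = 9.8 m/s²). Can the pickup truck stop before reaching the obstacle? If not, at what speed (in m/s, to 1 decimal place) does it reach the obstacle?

No — it strikes the obstacle at 23.3 m/s

74 mph × 0.44704 = 33.0810 m/s.
a = μg = 0.58 × 9.8 = 5.684 m/s².
Reaction distance = 33.0810 × 0.8 = 26.465 m.
Braking distance needed to stop: v²/(2a) = 1094.353 / 11.368 = 96.266 m, so total needed = 26.465 + 96.266 = 122.731 m > 75 m — it cannot stop.
Distance remaining when braking begins: 75 − 26.465 = 48.535 m.
v² = v₀² − 2a·d = 1094.353 − 2 × 5.684 × 48.535 = 542.607 m²/s².
v = √542.607 = 23.294 m/s.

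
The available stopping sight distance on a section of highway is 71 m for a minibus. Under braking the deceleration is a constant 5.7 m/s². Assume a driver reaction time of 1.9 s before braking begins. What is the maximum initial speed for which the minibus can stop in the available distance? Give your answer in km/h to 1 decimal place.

Stopping distance: v·t_r + v²/(2a) = 71 with t_r = 1.9 s and a = 5.700 m/s².
So v² + 21.660 v − 809.40 = 0.
Positive root: v = −a·t_r + √((a·t_r)² + 2a·d) = −10.830 + √(117.289 + 809.40) = 19.6116 m/s.
19.6116 m/s × 3.6 = 70.602 km/h.

Maximum speed ≈ 70.6 km/h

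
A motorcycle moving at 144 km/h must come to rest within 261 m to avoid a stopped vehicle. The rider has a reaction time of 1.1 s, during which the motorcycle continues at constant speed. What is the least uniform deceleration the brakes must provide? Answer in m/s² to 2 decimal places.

Required deceleration ≈ 3.69 m/s²

144 km/h ÷ 3.6 = 40.0000 m/s.
Distance covered during reaction = 40.0000 × 1.1 = 44.000 m.
Distance available for braking: 261 − 44.000 = 217.000 m.
v² = 2a·d ⇒ a = v²/(2d) = 40.0000² / (2 × 217.000) = 1600.000 / 434.000 = 3.6866 m/s².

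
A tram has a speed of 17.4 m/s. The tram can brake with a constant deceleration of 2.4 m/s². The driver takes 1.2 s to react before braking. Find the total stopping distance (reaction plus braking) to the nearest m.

Total stopping distance ≈ 84 m

Reaction distance = v·t_r = 17.4000 × 1.2 = 20.880 m.
Braking distance = v²/(2a) = 17.4000² / (2 × 2.400) = 302.760 / 4.800 = 63.075 m.
Total = 20.880 + 63.075 = 83.955 m.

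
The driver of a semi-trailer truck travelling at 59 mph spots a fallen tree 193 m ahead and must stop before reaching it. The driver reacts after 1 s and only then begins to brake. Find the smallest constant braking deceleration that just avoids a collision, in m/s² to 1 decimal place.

59 mph × 0.44704 = 26.3754 m/s.
Distance covered during reaction = 26.3754 × 1 = 26.375 m.
Distance available for braking: 193 − 26.375 = 166.625 m.
v² = 2a·d ⇒ a = v²/(2d) = 26.3754² / (2 × 166.625) = 695.662 / 333.250 = 2.0875 m/s².

Required deceleration ≈ 2.1 m/s²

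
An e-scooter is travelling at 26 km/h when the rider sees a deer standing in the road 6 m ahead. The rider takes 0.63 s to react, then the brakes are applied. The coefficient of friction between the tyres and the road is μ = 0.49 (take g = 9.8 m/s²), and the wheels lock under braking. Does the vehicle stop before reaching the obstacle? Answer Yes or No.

26 km/h ÷ 3.6 = 7.2222 m/s.
a = μg = 0.49 × 9.8 = 4.802 m/s².
Reaction distance = 7.2222 × 0.63 = 4.550 m.
Braking distance = v²/(2a) = 52.160 / 9.604 = 5.431 m.
Total stopping distance = 4.550 + 5.431 = 9.981 m, vs 6 m available — it cannot stop in time and overshoots by 9.981 − 6 = 3.981 m.

No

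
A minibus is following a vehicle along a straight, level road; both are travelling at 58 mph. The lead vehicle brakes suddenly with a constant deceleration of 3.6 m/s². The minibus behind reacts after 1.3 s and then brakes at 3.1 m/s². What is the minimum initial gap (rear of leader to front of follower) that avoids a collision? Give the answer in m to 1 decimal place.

58 mph × 0.44704 = 25.9283 m/s.
Leader travels v²/(2a_L) = 672.277 / 7.200 = 93.372 m before stopping.
Follower covers v·t_r = 25.9283 × 1.3 = 33.707 m while reacting, then v²/(2a_F) = 672.277 / 6.200 = 108.432 m while braking, for a total of 33.707 + 108.432 = 142.139 m.
Since a_F ≤ a_L and the follower starts braking later, the follower is never slower than the leader, so the closest approach is when both have stopped.
Minimum gap = 142.139 − 93.372 = 48.767 m.

Minimum gap ≈ 48.8 m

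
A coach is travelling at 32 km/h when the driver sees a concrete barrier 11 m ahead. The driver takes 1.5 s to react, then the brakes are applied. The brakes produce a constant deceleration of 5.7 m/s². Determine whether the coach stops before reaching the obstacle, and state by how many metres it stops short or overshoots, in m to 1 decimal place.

32 km/h ÷ 3.6 = 8.8889 m/s.
Reaction distance = 8.8889 × 1.5 = 13.333 m.
Braking distance = v²/(2a) = 79.013 / 11.400 = 6.931 m.
Total stopping distance = 13.333 + 6.931 = 20.264 m, vs 11 m available — it cannot stop in time and overshoots by 20.264 − 11 = 9.264 m.

No — it overshoots by 9.3 m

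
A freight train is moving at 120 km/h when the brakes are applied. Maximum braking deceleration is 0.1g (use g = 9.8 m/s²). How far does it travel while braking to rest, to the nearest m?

Braking distance ≈ 567 m

120 km/h ÷ 3.6 = 33.3333 m/s.
a = 0.1 × 9.8 = 0.980 m/s².
Braking distance = v²/(2a) = 33.3333² / (2 × 0.980) = 1111.109 / 1.960 = 566.892 m.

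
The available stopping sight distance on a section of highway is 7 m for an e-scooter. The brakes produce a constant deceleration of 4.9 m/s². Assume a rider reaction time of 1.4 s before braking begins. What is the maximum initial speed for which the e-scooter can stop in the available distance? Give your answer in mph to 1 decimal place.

Stopping distance: v·t_r + v²/(2a) = 7 with t_r = 1.4 s and a = 4.900 m/s².
So v² + 13.720 v − 68.60 = 0.
Positive root: v = −a·t_r + √((a·t_r)² + 2a·d) = −6.860 + √(47.060 + 68.60) = 3.8945 m/s.
3.8945 m/s ÷ 0.44704 = 8.712 mph.

Maximum speed ≈ 8.7 mph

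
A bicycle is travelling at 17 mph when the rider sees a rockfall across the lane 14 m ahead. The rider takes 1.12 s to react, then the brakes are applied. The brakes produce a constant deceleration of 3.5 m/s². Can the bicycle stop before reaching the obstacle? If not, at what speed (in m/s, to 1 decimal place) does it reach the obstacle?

17 mph × 0.44704 = 7.5997 m/s.
Reaction distance = 7.5997 × 1.12 = 8.512 m.
Braking distance needed to stop: v²/(2a) = 57.755 / 7.000 = 8.251 m, so total needed = 8.512 + 8.251 = 16.763 m > 14 m — it cannot stop.
Distance remaining when braking begins: 14 − 8.512 = 5.488 m.
v² = v₀² − 2a·d = 57.755 − 2 × 3.500 × 5.488 = 19.339 m²/s².
v = √19.339 = 4.398 m/s.

No — it strikes the obstacle at 4.4 m/s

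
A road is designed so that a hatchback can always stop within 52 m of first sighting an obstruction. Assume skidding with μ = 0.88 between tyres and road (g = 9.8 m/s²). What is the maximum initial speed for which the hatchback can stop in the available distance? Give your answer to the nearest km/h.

Maximum speed ≈ 108 km/h

a = μg = 0.88 × 9.8 = 8.624 m/s².
v²/(2a) = d ⇒ v = √(2 × 8.624 × 52) = √896.90 = 29.9483 m/s.
29.9483 m/s × 3.6 = 107.814 km/h.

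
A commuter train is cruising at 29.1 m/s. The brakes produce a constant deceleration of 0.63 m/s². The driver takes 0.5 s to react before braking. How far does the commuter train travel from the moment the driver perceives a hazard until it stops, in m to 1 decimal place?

Total stopping distance ≈ 686.6 m

Reaction distance = v·t_r = 29.1000 × 0.5 = 14.550 m.
Braking distance = v²/(2a) = 29.1000² / (2 × 0.630) = 846.810 / 1.260 = 672.071 m.
Total = 14.550 + 672.071 = 686.621 m.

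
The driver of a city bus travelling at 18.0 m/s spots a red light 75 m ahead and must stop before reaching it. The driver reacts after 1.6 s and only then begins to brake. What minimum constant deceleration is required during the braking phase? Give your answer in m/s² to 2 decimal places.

Required deceleration ≈ 3.51 m/s²

Distance covered during reaction = 18.0000 × 1.6 = 28.800 m.
Distance available for braking: 75 − 28.800 = 46.200 m.
v² = 2a·d ⇒ a = v²/(2d) = 18.0000² / (2 × 46.200) = 324.000 / 92.400 = 3.5065 m/s².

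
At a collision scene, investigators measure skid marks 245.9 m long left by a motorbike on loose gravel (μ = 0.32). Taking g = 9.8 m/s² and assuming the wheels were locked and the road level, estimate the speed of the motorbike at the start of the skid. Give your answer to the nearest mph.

Deceleration a = μg = 0.32 × 9.8 = 3.136 m/s².
v = √(2a·d) = √(2 × 3.136 × 245.9) = √1542.285 = 39.2719 m/s.
= 39.2719 ÷ 0.44704 = 87.849 mph.

Initial speed ≈ 88 mph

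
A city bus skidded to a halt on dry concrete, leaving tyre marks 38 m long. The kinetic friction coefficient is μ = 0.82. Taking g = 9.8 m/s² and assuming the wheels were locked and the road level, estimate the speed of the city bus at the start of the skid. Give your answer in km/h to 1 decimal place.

Initial speed ≈ 89.0 km/h

Deceleration a = μg = 0.82 × 9.8 = 8.036 m/s².
v = √(2a·d) = √(2 × 8.036 × 38) = √610.736 = 24.7131 m/s.
= 24.7131 × 3.6 = 88.967 km/h.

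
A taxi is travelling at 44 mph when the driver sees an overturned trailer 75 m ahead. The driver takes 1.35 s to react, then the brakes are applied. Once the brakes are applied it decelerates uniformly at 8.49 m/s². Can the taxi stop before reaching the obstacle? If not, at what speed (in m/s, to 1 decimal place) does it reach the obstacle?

Yes — it stops about 25.7 m short of the obstacle, so it never reaches it

44 mph × 0.44704 = 19.6698 m/s.
Reaction distance = 19.6698 × 1.35 = 26.554 m.
Braking distance = v²/(2a) = 386.901 / 16.980 = 22.786 m.
Total stopping distance = 26.554 + 22.786 = 49.340 m, vs 75 m available — it stops with 75 − 49.340 = 25.660 m to spare.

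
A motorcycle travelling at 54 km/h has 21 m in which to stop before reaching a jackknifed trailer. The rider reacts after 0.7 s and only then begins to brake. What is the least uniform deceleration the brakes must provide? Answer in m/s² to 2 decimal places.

54 km/h ÷ 3.6 = 15.0000 m/s.
Distance covered during reaction = 15.0000 × 0.7 = 10.500 m.
Distance available for braking: 21 − 10.500 = 10.500 m.
v² = 2a·d ⇒ a = v²/(2d) = 15.0000² / (2 × 10.500) = 225.000 / 21.000 = 10.7143 m/s².

Required deceleration ≈ 10.71 m/s²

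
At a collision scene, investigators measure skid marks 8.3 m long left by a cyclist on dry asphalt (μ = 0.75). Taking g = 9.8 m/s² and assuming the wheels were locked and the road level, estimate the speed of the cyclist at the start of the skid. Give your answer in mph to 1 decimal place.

Deceleration a = μg = 0.75 × 9.8 = 7.350 m/s².
v = √(2a·d) = √(2 × 7.350 × 8.3) = √122.010 = 11.0458 m/s.
= 11.0458 ÷ 0.44704 = 24.709 mph.

Initial speed ≈ 24.7 mph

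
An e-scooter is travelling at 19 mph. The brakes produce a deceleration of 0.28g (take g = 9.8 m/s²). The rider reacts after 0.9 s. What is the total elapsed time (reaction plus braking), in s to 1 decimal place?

19 mph × 0.44704 = 8.4938 m/s.
a = 0.28 × 9.8 = 2.744 m/s².
Braking time = v/a = 8.4938 / 2.744 = 3.095 s.
Total = 0.9 + 3.095 = 3.995 s.

Total time ≈ 4.0 s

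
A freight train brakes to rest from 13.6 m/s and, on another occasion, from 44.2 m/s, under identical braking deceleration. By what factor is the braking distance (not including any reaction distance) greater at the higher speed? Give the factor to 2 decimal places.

Factor ≈ 10.56

Braking distance d = v²/(2a), so with a fixed, d ∝ v².
Factor = (44.2/13.6)² = 3.2500² = 10.5625.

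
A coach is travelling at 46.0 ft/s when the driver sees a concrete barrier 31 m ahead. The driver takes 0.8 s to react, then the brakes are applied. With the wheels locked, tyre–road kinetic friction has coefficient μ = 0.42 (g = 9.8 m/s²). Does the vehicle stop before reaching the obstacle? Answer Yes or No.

No

46 ft/s × 0.3048 = 14.0208 m/s.
a = μg = 0.42 × 9.8 = 4.116 m/s².
Reaction distance = 14.0208 × 0.8 = 11.217 m.
Braking distance = v²/(2a) = 196.583 / 8.232 = 23.880 m.
Total stopping distance = 11.217 + 23.880 = 35.097 m, vs 31 m available — it cannot stop in time and overshoots by 35.097 − 31 = 4.097 m.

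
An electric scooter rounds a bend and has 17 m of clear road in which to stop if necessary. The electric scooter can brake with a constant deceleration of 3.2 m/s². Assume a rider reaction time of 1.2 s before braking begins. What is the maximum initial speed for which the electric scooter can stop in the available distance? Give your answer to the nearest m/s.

Stopping distance: v·t_r + v²/(2a) = 17 with t_r = 1.2 s and a = 3.200 m/s².
So v² + 7.680 v − 108.80 = 0.
Positive root: v = −a·t_r + √((a·t_r)² + 2a·d) = −3.840 + √(14.746 + 108.80) = 7.2751 m/s.

Maximum speed ≈ 7 m/s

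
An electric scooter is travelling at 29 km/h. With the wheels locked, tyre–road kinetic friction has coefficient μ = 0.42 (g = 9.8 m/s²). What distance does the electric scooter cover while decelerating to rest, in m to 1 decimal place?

Braking distance ≈ 7.9 m

29 km/h ÷ 3.6 = 8.0556 m/s.
a = μg = 0.42 × 9.8 = 4.116 m/s².
Braking distance = v²/(2a) = 8.0556² / (2 × 4.116) = 64.893 / 8.232 = 7.883 m.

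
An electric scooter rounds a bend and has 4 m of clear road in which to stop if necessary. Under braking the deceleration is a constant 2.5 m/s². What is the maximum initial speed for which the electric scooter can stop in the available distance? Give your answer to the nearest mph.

v²/(2a) = d ⇒ v = √(2 × 2.500 × 4) = √20.00 = 4.4721 m/s.
4.4721 m/s ÷ 0.44704 = 10.004 mph.

Maximum speed ≈ 10 mph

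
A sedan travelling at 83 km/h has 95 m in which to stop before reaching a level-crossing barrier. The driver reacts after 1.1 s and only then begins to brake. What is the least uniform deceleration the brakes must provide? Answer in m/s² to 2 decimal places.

Required deceleration ≈ 3.82 m/s²

83 km/h ÷ 3.6 = 23.0556 m/s.
Distance covered during reaction = 23.0556 × 1.1 = 25.361 m.
Distance available for braking: 95 − 25.361 = 69.639 m.
v² = 2a·d ⇒ a = v²/(2d) = 23.0556² / (2 × 69.639) = 531.561 / 139.278 = 3.8165 m/s².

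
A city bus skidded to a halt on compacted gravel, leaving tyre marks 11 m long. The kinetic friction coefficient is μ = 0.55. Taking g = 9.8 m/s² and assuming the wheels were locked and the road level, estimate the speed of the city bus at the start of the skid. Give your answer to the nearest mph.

Deceleration a = μg = 0.55 × 9.8 = 5.390 m/s².
v = √(2a·d) = √(2 × 5.390 × 11) = √118.580 = 10.8894 m/s.
= 10.8894 ÷ 0.44704 = 24.359 mph.

Initial speed ≈ 24 mph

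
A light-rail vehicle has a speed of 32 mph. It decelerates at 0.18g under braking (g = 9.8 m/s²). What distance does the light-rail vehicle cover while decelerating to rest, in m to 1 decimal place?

Braking distance ≈ 58.0 m

32 mph × 0.44704 = 14.3053 m/s.
a = 0.18 × 9.8 = 1.764 m/s².
Braking distance = v²/(2a) = 14.3053² / (2 × 1.764) = 204.642 / 3.528 = 58.005 m.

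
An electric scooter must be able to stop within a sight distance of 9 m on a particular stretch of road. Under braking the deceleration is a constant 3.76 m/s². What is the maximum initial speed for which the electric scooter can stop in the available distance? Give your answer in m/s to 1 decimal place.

v²/(2a) = d ⇒ v = √(2 × 3.760 × 9) = √67.68 = 8.2268 m/s.

Maximum speed ≈ 8.2 m/s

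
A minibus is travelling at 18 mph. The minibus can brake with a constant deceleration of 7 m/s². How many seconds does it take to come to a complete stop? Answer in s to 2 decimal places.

Braking time ≈ 1.15 s

18 mph × 0.44704 = 8.0467 m/s.
Braking time = v/a = 8.0467 / 7.000 = 1.150 s.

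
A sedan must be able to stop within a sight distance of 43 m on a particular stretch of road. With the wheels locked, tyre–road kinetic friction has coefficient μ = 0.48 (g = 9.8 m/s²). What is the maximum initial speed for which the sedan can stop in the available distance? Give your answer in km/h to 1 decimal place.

Maximum speed ≈ 72.4 km/h

a = μg = 0.48 × 9.8 = 4.704 m/s².
v²/(2a) = d ⇒ v = √(2 × 4.704 × 43) = √404.54 = 20.1132 m/s.
20.1132 m/s × 3.6 = 72.408 km/h.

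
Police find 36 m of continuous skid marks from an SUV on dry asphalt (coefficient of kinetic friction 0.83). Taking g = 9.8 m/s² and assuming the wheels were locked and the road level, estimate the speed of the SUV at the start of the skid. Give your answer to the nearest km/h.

Initial speed ≈ 87 km/h

Deceleration a = μg = 0.83 × 9.8 = 8.134 m/s².
v = √(2a·d) = √(2 × 8.134 × 36) = √585.648 = 24.2002 m/s.
= 24.2002 × 3.6 = 87.121 km/h.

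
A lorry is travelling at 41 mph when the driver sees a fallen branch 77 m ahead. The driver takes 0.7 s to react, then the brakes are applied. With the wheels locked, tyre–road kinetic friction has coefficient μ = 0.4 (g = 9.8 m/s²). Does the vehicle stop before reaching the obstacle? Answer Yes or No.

41 mph × 0.44704 = 18.3286 m/s.
a = μg = 0.4 × 9.8 = 3.920 m/s².
Reaction distance = 18.3286 × 0.7 = 12.830 m.
Braking distance = v²/(2a) = 335.938 / 7.840 = 42.849 m.
Total stopping distance = 12.830 + 42.849 = 55.679 m, vs 77 m available — it stops with 77 − 55.679 = 21.321 m to spare.

Yes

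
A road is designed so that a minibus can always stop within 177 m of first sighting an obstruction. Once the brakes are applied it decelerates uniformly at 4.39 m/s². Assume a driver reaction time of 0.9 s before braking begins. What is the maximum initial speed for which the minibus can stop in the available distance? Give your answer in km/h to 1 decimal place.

Stopping distance: v·t_r + v²/(2a) = 177 with t_r = 0.9 s and a = 4.390 m/s².
So v² + 7.902 v − 1554.06 = 0.
Positive root: v = −a·t_r + √((a·t_r)² + 2a·d) = −3.951 + √(15.610 + 1554.06) = 35.6681 m/s.
35.6681 m/s × 3.6 = 128.405 km/h.

Maximum speed ≈ 128.4 km/h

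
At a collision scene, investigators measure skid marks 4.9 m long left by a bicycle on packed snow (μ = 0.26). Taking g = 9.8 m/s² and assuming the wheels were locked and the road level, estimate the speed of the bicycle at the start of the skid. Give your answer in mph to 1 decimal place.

Deceleration a = μg = 0.26 × 9.8 = 2.548 m/s².
v = √(2a·d) = √(2 × 2.548 × 4.9) = √24.970 = 4.9970 m/s.
= 4.9970 ÷ 0.44704 = 11.178 mph.

Initial speed ≈ 11.2 mph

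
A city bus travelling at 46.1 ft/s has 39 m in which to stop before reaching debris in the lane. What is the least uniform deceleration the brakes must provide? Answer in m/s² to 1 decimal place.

Required deceleration ≈ 2.5 m/s²

46.1 ft/s × 0.3048 = 14.0513 m/s.
v² = 2a·d ⇒ a = v²/(2d) = 14.0513² / (2 × 39.000) = 197.439 / 78.000 = 2.5313 m/s².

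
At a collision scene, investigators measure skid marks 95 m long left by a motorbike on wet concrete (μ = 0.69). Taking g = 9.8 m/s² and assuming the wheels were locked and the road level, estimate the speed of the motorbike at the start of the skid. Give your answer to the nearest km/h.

Deceleration a = μg = 0.69 × 9.8 = 6.762 m/s².
v = √(2a·d) = √(2 × 6.762 × 95) = √1284.780 = 35.8438 m/s.
= 35.8438 × 3.6 = 129.038 km/h.

Initial speed ≈ 129 km/h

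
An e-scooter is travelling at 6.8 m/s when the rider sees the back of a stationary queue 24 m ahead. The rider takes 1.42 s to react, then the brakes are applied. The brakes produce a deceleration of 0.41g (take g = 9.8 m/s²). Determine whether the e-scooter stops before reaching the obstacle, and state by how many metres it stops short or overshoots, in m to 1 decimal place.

Yes — it stops 8.6 m short of the obstacle

a = 0.41 × 9.8 = 4.018 m/s².
Reaction distance = 6.8000 × 1.42 = 9.656 m.
Braking distance = v²/(2a) = 46.240 / 8.036 = 5.754 m.
Total stopping distance = 9.656 + 5.754 = 15.410 m, vs 24 m available — it stops with 24 − 15.410 = 8.590 m to spare.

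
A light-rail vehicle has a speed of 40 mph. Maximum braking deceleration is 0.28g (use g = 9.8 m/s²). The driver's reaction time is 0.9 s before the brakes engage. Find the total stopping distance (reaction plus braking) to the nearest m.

Total stopping distance ≈ 74 m

40 mph × 0.44704 = 17.8816 m/s.
a = 0.28 × 9.8 = 2.744 m/s².
Reaction distance = v·t_r = 17.8816 × 0.9 = 16.093 m.
Braking distance = v²/(2a) = 17.8816² / (2 × 2.744) = 319.752 / 5.488 = 58.264 m.
Total = 16.093 + 58.264 = 74.357 m.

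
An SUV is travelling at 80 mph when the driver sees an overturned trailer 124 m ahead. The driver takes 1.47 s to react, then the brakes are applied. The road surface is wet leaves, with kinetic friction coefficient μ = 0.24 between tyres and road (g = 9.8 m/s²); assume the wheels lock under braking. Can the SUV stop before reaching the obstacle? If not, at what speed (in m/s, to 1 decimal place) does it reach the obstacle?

No — it strikes the obstacle at 30.7 m/s

80 mph × 0.44704 = 35.7632 m/s.
a = μg = 0.24 × 9.8 = 2.352 m/s².
Reaction distance = 35.7632 × 1.47 = 52.572 m.
Braking distance needed to stop: v²/(2a) = 1279.006 / 4.704 = 271.898 m, so total needed = 52.572 + 271.898 = 324.470 m > 124 m — it cannot stop.
Distance remaining when braking begins: 124 − 52.572 = 71.428 m.
v² = v₀² − 2a·d = 1279.006 − 2 × 2.352 × 71.428 = 943.009 m²/s².
v = √943.009 = 30.708 m/s.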